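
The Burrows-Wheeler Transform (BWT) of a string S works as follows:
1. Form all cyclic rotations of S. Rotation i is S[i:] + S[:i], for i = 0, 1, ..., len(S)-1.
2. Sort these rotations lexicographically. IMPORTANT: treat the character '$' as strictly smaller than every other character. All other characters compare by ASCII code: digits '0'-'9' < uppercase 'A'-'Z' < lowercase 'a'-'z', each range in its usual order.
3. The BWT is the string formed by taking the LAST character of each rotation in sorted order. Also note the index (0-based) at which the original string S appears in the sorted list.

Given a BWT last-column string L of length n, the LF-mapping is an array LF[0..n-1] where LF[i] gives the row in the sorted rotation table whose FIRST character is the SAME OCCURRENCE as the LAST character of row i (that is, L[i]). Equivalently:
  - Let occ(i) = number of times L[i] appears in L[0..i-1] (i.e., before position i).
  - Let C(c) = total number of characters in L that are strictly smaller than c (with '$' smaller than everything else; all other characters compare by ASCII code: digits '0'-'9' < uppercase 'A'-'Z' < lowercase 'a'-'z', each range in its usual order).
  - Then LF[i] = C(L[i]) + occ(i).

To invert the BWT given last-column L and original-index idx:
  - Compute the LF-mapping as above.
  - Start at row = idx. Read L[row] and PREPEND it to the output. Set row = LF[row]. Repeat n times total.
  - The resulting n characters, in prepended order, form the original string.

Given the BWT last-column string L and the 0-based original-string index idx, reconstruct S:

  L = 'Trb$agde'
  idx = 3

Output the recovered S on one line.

LF mapping: 1 7 3 0 2 6 4 5
Walk LF starting at row 3, prepending L[row]:
  step 1: row=3, L[3]='$', prepend. Next row=LF[3]=0
  step 2: row=0, L[0]='T', prepend. Next row=LF[0]=1
  step 3: row=1, L[1]='r', prepend. Next row=LF[1]=7
  step 4: row=7, L[7]='e', prepend. Next row=LF[7]=5
  step 5: row=5, L[5]='g', prepend. Next row=LF[5]=6
  step 6: row=6, L[6]='d', prepend. Next row=LF[6]=4
  step 7: row=4, L[4]='a', prepend. Next row=LF[4]=2
  step 8: row=2, L[2]='b', prepend. Next row=LF[2]=3
Reversed output: badgerT$

Answer: badgerT$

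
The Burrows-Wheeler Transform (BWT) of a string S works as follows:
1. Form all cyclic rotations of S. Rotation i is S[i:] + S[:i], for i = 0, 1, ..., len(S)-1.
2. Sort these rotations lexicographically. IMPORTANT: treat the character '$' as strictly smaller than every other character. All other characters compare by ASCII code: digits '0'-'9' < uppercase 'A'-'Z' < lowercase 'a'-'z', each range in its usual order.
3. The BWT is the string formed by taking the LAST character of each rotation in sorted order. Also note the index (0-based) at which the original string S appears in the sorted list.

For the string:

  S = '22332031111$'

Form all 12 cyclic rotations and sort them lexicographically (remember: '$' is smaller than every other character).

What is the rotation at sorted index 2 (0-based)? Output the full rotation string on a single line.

Answer: 1$2233203111

Derivation:
All 12 rotations (rotation i = S[i:]+S[:i]):
  rot[0] = 22332031111$
  rot[1] = 2332031111$2
  rot[2] = 332031111$22
  rot[3] = 32031111$223
  rot[4] = 2031111$2233
  rot[5] = 031111$22332
  rot[6] = 31111$223320
  rot[7] = 1111$2233203
  rot[8] = 111$22332031
  rot[9] = 11$223320311
  rot[10] = 1$2233203111
  rot[11] = $22332031111
Sorted (with $ < everything):
  sorted[0] = $22332031111
  sorted[1] = 031111$22332
  sorted[2] = 1$2233203111
  sorted[3] = 11$223320311
  sorted[4] = 111$22332031
  sorted[5] = 1111$2233203
  sorted[6] = 2031111$2233
  sorted[7] = 22332031111$
  sorted[8] = 2332031111$2
  sorted[9] = 31111$223320
  sorted[10] = 32031111$223
  sorted[11] = 332031111$22
sorted[2] = 1$2233203111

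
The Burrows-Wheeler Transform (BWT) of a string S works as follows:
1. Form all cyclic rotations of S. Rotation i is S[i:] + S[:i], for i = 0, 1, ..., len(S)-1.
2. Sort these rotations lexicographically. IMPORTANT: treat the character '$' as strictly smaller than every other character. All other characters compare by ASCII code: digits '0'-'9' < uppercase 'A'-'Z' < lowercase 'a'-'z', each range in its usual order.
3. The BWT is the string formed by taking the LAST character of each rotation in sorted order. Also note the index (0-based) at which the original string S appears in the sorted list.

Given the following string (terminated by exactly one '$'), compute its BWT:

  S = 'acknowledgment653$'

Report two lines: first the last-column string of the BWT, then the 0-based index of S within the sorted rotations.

All 18 rotations (rotation i = S[i:]+S[:i]):
  rot[0] = acknowledgment653$
  rot[1] = cknowledgment653$a
  rot[2] = knowledgment653$ac
  rot[3] = nowledgment653$ack
  rot[4] = owledgment653$ackn
  rot[5] = wledgment653$ackno
  rot[6] = ledgment653$acknow
  rot[7] = edgment653$acknowl
  rot[8] = dgment653$acknowle
  rot[9] = gment653$acknowled
  rot[10] = ment653$acknowledg
  rot[11] = ent653$acknowledgm
  rot[12] = nt653$acknowledgme
  rot[13] = t653$acknowledgmen
  rot[14] = 653$acknowledgment
  rot[15] = 53$acknowledgment6
  rot[16] = 3$acknowledgment65
  rot[17] = $acknowledgment653
Sorted (with $ < everything):
  sorted[0] = $acknowledgment653  (last char: '3')
  sorted[1] = 3$acknowledgment65  (last char: '5')
  sorted[2] = 53$acknowledgment6  (last char: '6')
  sorted[3] = 653$acknowledgment  (last char: 't')
  sorted[4] = acknowledgment653$  (last char: '$')
  sorted[5] = cknowledgment653$a  (last char: 'a')
  sorted[6] = dgment653$acknowle  (last char: 'e')
  sorted[7] = edgment653$acknowl  (last char: 'l')
  sorted[8] = ent653$acknowledgm  (last char: 'm')
  sorted[9] = gment653$acknowled  (last char: 'd')
  sorted[10] = knowledgment653$ac  (last char: 'c')
  sorted[11] = ledgment653$acknow  (last char: 'w')
  sorted[12] = ment653$acknowledg  (last char: 'g')
  sorted[13] = nowledgment653$ack  (last char: 'k')
  sorted[14] = nt653$acknowledgme  (last char: 'e')
  sorted[15] = owledgment653$ackn  (last char: 'n')
  sorted[16] = t653$acknowledgmen  (last char: 'n')
  sorted[17] = wledgment653$ackno  (last char: 'o')
Last column: 356t$aelmdcwgkenno
Original string S is at sorted index 4

Answer: 356t$aelmdcwgkenno
4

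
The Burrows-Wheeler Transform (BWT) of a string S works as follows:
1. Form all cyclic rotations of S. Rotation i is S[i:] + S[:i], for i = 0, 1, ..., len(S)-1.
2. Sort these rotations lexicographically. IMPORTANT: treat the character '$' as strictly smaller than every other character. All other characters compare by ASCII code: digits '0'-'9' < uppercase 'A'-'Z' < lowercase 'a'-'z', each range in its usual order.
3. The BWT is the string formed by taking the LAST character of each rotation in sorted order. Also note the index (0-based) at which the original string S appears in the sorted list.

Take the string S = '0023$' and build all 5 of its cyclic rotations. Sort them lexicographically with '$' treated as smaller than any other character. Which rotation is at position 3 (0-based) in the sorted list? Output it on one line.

Answer: 23$00

Derivation:
All 5 rotations (rotation i = S[i:]+S[:i]):
  rot[0] = 0023$
  rot[1] = 023$0
  rot[2] = 23$00
  rot[3] = 3$002
  rot[4] = $0023
Sorted (with $ < everything):
  sorted[0] = $0023
  sorted[1] = 0023$
  sorted[2] = 023$0
  sorted[3] = 23$00
  sorted[4] = 3$002
sorted[3] = 23$00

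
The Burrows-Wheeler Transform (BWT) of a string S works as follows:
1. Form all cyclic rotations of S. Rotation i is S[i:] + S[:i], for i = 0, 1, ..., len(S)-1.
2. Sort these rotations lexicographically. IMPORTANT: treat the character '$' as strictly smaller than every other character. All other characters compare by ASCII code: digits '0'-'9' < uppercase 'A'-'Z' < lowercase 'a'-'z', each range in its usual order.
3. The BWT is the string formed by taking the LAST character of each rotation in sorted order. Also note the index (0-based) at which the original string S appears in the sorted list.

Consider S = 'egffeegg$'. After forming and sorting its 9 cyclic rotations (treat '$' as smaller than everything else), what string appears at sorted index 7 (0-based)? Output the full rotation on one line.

All 9 rotations (rotation i = S[i:]+S[:i]):
  rot[0] = egffeegg$
  rot[1] = gffeegg$e
  rot[2] = ffeegg$eg
  rot[3] = feegg$egf
  rot[4] = eegg$egff
  rot[5] = egg$egffe
  rot[6] = gg$egffee
  rot[7] = g$egffeeg
  rot[8] = $egffeegg
Sorted (with $ < everything):
  sorted[0] = $egffeegg
  sorted[1] = eegg$egff
  sorted[2] = egffeegg$
  sorted[3] = egg$egffe
  sorted[4] = feegg$egf
  sorted[5] = ffeegg$eg
  sorted[6] = g$egffeeg
  sorted[7] = gffeegg$e
  sorted[8] = gg$egffee
sorted[7] = gffeegg$e

Answer: gffeegg$e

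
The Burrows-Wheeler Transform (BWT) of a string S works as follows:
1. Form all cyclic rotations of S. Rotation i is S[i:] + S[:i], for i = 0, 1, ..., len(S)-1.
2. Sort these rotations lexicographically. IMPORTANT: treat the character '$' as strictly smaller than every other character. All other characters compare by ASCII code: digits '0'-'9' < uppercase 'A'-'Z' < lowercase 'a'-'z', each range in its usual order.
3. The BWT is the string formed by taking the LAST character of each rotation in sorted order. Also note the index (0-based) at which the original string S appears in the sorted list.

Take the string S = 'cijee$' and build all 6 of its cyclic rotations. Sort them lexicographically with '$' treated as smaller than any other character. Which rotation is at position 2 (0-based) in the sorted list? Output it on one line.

All 6 rotations (rotation i = S[i:]+S[:i]):
  rot[0] = cijee$
  rot[1] = ijee$c
  rot[2] = jee$ci
  rot[3] = ee$cij
  rot[4] = e$cije
  rot[5] = $cijee
Sorted (with $ < everything):
  sorted[0] = $cijee
  sorted[1] = cijee$
  sorted[2] = e$cije
  sorted[3] = ee$cij
  sorted[4] = ijee$c
  sorted[5] = jee$ci
sorted[2] = e$cije

Answer: e$cije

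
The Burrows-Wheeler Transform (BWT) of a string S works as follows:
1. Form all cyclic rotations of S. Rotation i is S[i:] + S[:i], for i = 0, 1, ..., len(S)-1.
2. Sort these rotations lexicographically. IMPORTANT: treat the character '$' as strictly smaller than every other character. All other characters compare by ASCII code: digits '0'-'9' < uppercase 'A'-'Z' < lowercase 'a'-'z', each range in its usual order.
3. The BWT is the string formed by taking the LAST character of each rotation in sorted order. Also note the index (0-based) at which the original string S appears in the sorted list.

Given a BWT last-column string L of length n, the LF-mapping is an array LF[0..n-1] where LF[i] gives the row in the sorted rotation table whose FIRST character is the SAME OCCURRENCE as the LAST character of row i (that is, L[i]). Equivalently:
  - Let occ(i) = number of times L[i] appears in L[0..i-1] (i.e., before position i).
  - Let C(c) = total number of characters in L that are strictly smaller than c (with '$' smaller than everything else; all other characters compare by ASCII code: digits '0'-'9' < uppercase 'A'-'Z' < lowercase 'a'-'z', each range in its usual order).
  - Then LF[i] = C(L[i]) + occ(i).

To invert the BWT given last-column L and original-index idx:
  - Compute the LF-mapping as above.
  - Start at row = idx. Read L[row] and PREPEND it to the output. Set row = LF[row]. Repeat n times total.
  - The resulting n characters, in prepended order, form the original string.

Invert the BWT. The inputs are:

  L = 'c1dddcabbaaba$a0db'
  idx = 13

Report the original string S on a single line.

Answer: cabbddabbad10daac$

Derivation:
LF mapping: 12 2 14 15 16 13 3 8 9 4 5 10 6 0 7 1 17 11
Walk LF starting at row 13, prepending L[row]:
  step 1: row=13, L[13]='$', prepend. Next row=LF[13]=0
  step 2: row=0, L[0]='c', prepend. Next row=LF[0]=12
  step 3: row=12, L[12]='a', prepend. Next row=LF[12]=6
  step 4: row=6, L[6]='a', prepend. Next row=LF[6]=3
  step 5: row=3, L[3]='d', prepend. Next row=LF[3]=15
  step 6: row=15, L[15]='0', prepend. Next row=LF[15]=1
  step 7: row=1, L[1]='1', prepend. Next row=LF[1]=2
  step 8: row=2, L[2]='d', prepend. Next row=LF[2]=14
  step 9: row=14, L[14]='a', prepend. Next row=LF[14]=7
  step 10: row=7, L[7]='b', prepend. Next row=LF[7]=8
  step 11: row=8, L[8]='b', prepend. Next row=LF[8]=9
  step 12: row=9, L[9]='a', prepend. Next row=LF[9]=4
  step 13: row=4, L[4]='d', prepend. Next row=LF[4]=16
  step 14: row=16, L[16]='d', prepend. Next row=LF[16]=17
  step 15: row=17, L[17]='b', prepend. Next row=LF[17]=11
  step 16: row=11, L[11]='b', prepend. Next row=LF[11]=10
  step 17: row=10, L[10]='a', prepend. Next row=LF[10]=5
  step 18: row=5, L[5]='c', prepend. Next row=LF[5]=13
Reversed output: cabbddabbad10daac$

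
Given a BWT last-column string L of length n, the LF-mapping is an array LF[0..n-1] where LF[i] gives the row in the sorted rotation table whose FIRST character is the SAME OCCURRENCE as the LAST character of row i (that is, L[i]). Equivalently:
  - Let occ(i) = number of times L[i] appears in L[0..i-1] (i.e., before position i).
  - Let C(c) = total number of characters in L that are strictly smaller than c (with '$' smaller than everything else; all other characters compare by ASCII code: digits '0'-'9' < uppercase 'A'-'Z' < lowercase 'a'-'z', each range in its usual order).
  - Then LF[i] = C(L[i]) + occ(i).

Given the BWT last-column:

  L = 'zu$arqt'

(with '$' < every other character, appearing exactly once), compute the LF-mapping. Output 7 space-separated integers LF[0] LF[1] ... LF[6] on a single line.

Answer: 6 5 0 1 3 2 4

Derivation:
Char counts: '$':1, 'a':1, 'q':1, 'r':1, 't':1, 'u':1, 'z':1
C (first-col start): C('$')=0, C('a')=1, C('q')=2, C('r')=3, C('t')=4, C('u')=5, C('z')=6
L[0]='z': occ=0, LF[0]=C('z')+0=6+0=6
L[1]='u': occ=0, LF[1]=C('u')+0=5+0=5
L[2]='$': occ=0, LF[2]=C('$')+0=0+0=0
L[3]='a': occ=0, LF[3]=C('a')+0=1+0=1
L[4]='r': occ=0, LF[4]=C('r')+0=3+0=3
L[5]='q': occ=0, LF[5]=C('q')+0=2+0=2
L[6]='t': occ=0, LF[6]=C('t')+0=4+0=4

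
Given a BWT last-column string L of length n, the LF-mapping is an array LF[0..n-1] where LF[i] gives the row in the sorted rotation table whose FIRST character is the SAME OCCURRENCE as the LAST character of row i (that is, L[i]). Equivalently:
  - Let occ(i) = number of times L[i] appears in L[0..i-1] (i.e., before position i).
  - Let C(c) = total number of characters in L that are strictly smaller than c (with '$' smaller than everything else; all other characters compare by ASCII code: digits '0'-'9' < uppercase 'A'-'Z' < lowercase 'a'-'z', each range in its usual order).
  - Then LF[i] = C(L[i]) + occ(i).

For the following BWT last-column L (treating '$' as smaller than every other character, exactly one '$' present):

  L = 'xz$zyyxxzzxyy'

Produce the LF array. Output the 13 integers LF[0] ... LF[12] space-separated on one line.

Answer: 1 9 0 10 5 6 2 3 11 12 4 7 8

Derivation:
Char counts: '$':1, 'x':4, 'y':4, 'z':4
C (first-col start): C('$')=0, C('x')=1, C('y')=5, C('z')=9
L[0]='x': occ=0, LF[0]=C('x')+0=1+0=1
L[1]='z': occ=0, LF[1]=C('z')+0=9+0=9
L[2]='$': occ=0, LF[2]=C('$')+0=0+0=0
L[3]='z': occ=1, LF[3]=C('z')+1=9+1=10
L[4]='y': occ=0, LF[4]=C('y')+0=5+0=5
L[5]='y': occ=1, LF[5]=C('y')+1=5+1=6
L[6]='x': occ=1, LF[6]=C('x')+1=1+1=2
L[7]='x': occ=2, LF[7]=C('x')+2=1+2=3
L[8]='z': occ=2, LF[8]=C('z')+2=9+2=11
L[9]='z': occ=3, LF[9]=C('z')+3=9+3=12
L[10]='x': occ=3, LF[10]=C('x')+3=1+3=4
L[11]='y': occ=2, LF[11]=C('y')+2=5+2=7
L[12]='y': occ=3, LF[12]=C('y')+3=5+3=8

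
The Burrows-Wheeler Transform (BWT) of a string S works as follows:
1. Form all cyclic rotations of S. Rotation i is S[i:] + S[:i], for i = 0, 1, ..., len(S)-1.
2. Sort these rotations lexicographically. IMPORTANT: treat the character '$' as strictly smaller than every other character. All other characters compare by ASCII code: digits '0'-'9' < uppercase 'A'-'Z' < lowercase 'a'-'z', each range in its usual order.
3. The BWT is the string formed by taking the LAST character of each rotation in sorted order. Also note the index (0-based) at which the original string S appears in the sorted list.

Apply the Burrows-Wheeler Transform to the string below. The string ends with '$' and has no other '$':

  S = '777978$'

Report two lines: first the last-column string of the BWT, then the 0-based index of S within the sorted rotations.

All 7 rotations (rotation i = S[i:]+S[:i]):
  rot[0] = 777978$
  rot[1] = 77978$7
  rot[2] = 7978$77
  rot[3] = 978$777
  rot[4] = 78$7779
  rot[5] = 8$77797
  rot[6] = $777978
Sorted (with $ < everything):
  sorted[0] = $777978  (last char: '8')
  sorted[1] = 777978$  (last char: '$')
  sorted[2] = 77978$7  (last char: '7')
  sorted[3] = 78$7779  (last char: '9')
  sorted[4] = 7978$77  (last char: '7')
  sorted[5] = 8$77797  (last char: '7')
  sorted[6] = 978$777  (last char: '7')
Last column: 8$79777
Original string S is at sorted index 1

Answer: 8$79777
1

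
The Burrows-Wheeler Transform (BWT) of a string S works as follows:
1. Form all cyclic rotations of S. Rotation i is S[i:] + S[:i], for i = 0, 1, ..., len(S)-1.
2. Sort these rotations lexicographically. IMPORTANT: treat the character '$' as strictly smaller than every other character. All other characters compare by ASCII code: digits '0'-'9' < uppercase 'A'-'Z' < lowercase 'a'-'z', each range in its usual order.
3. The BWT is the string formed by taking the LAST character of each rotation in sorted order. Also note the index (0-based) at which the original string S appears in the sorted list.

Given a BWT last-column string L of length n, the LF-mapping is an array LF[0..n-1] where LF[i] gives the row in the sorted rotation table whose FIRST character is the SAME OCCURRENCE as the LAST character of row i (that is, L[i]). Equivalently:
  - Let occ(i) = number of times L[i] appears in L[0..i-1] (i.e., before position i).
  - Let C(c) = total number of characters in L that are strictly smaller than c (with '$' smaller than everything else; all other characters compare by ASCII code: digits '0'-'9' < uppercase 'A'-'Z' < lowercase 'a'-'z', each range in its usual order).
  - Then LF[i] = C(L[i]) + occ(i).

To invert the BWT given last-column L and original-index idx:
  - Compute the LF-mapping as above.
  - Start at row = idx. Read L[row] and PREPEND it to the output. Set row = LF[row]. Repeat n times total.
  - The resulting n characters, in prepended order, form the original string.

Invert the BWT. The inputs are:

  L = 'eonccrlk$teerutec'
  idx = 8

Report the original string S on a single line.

LF mapping: 4 11 10 1 2 12 9 8 0 14 5 6 13 16 15 7 3
Walk LF starting at row 8, prepending L[row]:
  step 1: row=8, L[8]='$', prepend. Next row=LF[8]=0
  step 2: row=0, L[0]='e', prepend. Next row=LF[0]=4
  step 3: row=4, L[4]='c', prepend. Next row=LF[4]=2
  step 4: row=2, L[2]='n', prepend. Next row=LF[2]=10
  step 5: row=10, L[10]='e', prepend. Next row=LF[10]=5
  step 6: row=5, L[5]='r', prepend. Next row=LF[5]=12
  step 7: row=12, L[12]='r', prepend. Next row=LF[12]=13
  step 8: row=13, L[13]='u', prepend. Next row=LF[13]=16
  step 9: row=16, L[16]='c', prepend. Next row=LF[16]=3
  step 10: row=3, L[3]='c', prepend. Next row=LF[3]=1
  step 11: row=1, L[1]='o', prepend. Next row=LF[1]=11
  step 12: row=11, L[11]='e', prepend. Next row=LF[11]=6
  step 13: row=6, L[6]='l', prepend. Next row=LF[6]=9
  step 14: row=9, L[9]='t', prepend. Next row=LF[9]=14
  step 15: row=14, L[14]='t', prepend. Next row=LF[14]=15
  step 16: row=15, L[15]='e', prepend. Next row=LF[15]=7
  step 17: row=7, L[7]='k', prepend. Next row=LF[7]=8
Reversed output: kettleoccurrence$

Answer: kettleoccurrence$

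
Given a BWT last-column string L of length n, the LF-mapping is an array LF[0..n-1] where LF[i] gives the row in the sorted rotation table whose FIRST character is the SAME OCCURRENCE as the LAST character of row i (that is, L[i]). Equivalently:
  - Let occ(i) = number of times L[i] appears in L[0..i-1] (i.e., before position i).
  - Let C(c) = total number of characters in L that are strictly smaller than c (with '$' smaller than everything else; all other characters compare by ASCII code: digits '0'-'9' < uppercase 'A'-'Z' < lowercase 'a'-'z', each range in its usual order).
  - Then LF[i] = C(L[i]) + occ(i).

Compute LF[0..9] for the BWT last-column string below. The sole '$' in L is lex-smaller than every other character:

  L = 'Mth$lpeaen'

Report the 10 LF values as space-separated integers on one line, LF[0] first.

Char counts: '$':1, 'M':1, 'a':1, 'e':2, 'h':1, 'l':1, 'n':1, 'p':1, 't':1
C (first-col start): C('$')=0, C('M')=1, C('a')=2, C('e')=3, C('h')=5, C('l')=6, C('n')=7, C('p')=8, C('t')=9
L[0]='M': occ=0, LF[0]=C('M')+0=1+0=1
L[1]='t': occ=0, LF[1]=C('t')+0=9+0=9
L[2]='h': occ=0, LF[2]=C('h')+0=5+0=5
L[3]='$': occ=0, LF[3]=C('$')+0=0+0=0
L[4]='l': occ=0, LF[4]=C('l')+0=6+0=6
L[5]='p': occ=0, LF[5]=C('p')+0=8+0=8
L[6]='e': occ=0, LF[6]=C('e')+0=3+0=3
L[7]='a': occ=0, LF[7]=C('a')+0=2+0=2
L[8]='e': occ=1, LF[8]=C('e')+1=3+1=4
L[9]='n': occ=0, LF[9]=C('n')+0=7+0=7

Answer: 1 9 5 0 6 8 3 2 4 7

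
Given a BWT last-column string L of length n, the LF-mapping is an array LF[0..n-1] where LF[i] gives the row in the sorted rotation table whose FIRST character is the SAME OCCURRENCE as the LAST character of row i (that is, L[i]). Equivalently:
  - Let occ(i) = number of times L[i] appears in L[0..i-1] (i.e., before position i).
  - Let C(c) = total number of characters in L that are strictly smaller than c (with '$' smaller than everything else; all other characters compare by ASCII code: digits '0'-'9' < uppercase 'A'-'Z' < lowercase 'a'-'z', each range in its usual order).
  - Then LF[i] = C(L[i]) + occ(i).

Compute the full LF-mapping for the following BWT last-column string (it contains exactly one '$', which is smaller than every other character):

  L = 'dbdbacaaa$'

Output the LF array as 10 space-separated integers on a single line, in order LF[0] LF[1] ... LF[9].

Char counts: '$':1, 'a':4, 'b':2, 'c':1, 'd':2
C (first-col start): C('$')=0, C('a')=1, C('b')=5, C('c')=7, C('d')=8
L[0]='d': occ=0, LF[0]=C('d')+0=8+0=8
L[1]='b': occ=0, LF[1]=C('b')+0=5+0=5
L[2]='d': occ=1, LF[2]=C('d')+1=8+1=9
L[3]='b': occ=1, LF[3]=C('b')+1=5+1=6
L[4]='a': occ=0, LF[4]=C('a')+0=1+0=1
L[5]='c': occ=0, LF[5]=C('c')+0=7+0=7
L[6]='a': occ=1, LF[6]=C('a')+1=1+1=2
L[7]='a': occ=2, LF[7]=C('a')+2=1+2=3
L[8]='a': occ=3, LF[8]=C('a')+3=1+3=4
L[9]='$': occ=0, LF[9]=C('$')+0=0+0=0

Answer: 8 5 9 6 1 7 2 3 4 0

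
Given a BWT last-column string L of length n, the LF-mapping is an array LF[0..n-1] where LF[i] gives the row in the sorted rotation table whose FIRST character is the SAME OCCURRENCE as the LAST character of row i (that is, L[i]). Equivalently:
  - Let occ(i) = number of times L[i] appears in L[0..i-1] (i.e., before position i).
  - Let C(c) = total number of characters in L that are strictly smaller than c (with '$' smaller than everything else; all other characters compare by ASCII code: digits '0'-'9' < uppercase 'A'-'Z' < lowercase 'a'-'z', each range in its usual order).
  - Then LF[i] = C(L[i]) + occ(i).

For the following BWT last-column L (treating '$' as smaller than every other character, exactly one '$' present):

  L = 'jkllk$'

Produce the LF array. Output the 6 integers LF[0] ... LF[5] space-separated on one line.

Char counts: '$':1, 'j':1, 'k':2, 'l':2
C (first-col start): C('$')=0, C('j')=1, C('k')=2, C('l')=4
L[0]='j': occ=0, LF[0]=C('j')+0=1+0=1
L[1]='k': occ=0, LF[1]=C('k')+0=2+0=2
L[2]='l': occ=0, LF[2]=C('l')+0=4+0=4
L[3]='l': occ=1, LF[3]=C('l')+1=4+1=5
L[4]='k': occ=1, LF[4]=C('k')+1=2+1=3
L[5]='$': occ=0, LF[5]=C('$')+0=0+0=0

Answer: 1 2 4 5 3 0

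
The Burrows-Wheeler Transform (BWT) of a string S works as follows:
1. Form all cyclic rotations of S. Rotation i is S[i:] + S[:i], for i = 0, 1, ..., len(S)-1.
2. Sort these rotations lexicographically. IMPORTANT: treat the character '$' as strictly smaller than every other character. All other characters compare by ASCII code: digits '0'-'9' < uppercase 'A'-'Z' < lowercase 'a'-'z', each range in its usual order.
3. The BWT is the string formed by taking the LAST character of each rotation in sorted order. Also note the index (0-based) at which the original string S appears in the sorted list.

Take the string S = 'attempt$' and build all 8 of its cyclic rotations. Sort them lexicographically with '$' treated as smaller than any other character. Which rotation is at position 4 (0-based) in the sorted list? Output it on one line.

Answer: pt$attem

Derivation:
All 8 rotations (rotation i = S[i:]+S[:i]):
  rot[0] = attempt$
  rot[1] = ttempt$a
  rot[2] = tempt$at
  rot[3] = empt$att
  rot[4] = mpt$atte
  rot[5] = pt$attem
  rot[6] = t$attemp
  rot[7] = $attempt
Sorted (with $ < everything):
  sorted[0] = $attempt
  sorted[1] = attempt$
  sorted[2] = empt$att
  sorted[3] = mpt$atte
  sorted[4] = pt$attem
  sorted[5] = t$attemp
  sorted[6] = tempt$at
  sorted[7] = ttempt$a
sorted[4] = pt$attem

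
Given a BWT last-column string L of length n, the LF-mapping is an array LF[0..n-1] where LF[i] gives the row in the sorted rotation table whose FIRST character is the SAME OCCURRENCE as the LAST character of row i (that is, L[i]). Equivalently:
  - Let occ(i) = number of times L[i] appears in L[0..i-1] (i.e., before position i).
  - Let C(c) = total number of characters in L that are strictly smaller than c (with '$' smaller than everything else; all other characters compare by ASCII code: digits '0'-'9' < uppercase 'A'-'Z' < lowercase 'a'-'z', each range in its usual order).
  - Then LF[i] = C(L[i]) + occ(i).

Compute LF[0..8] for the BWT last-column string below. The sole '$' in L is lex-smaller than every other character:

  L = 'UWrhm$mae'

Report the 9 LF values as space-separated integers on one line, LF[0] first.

Answer: 1 2 8 5 6 0 7 3 4

Derivation:
Char counts: '$':1, 'U':1, 'W':1, 'a':1, 'e':1, 'h':1, 'm':2, 'r':1
C (first-col start): C('$')=0, C('U')=1, C('W')=2, C('a')=3, C('e')=4, C('h')=5, C('m')=6, C('r')=8
L[0]='U': occ=0, LF[0]=C('U')+0=1+0=1
L[1]='W': occ=0, LF[1]=C('W')+0=2+0=2
L[2]='r': occ=0, LF[2]=C('r')+0=8+0=8
L[3]='h': occ=0, LF[3]=C('h')+0=5+0=5
L[4]='m': occ=0, LF[4]=C('m')+0=6+0=6
L[5]='$': occ=0, LF[5]=C('$')+0=0+0=0
L[6]='m': occ=1, LF[6]=C('m')+1=6+1=7
L[7]='a': occ=0, LF[7]=C('a')+0=3+0=3
L[8]='e': occ=0, LF[8]=C('e')+0=4+0=4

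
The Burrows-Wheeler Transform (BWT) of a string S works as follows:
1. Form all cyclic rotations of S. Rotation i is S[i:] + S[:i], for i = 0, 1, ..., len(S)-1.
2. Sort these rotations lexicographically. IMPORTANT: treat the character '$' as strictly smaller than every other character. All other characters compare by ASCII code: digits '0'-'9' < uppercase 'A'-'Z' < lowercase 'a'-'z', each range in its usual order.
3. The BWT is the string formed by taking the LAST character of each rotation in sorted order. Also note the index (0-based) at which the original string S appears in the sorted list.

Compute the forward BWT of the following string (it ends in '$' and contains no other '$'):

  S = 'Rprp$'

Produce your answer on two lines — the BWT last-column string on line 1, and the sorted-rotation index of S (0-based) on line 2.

Answer: p$rRp
1

Derivation:
All 5 rotations (rotation i = S[i:]+S[:i]):
  rot[0] = Rprp$
  rot[1] = prp$R
  rot[2] = rp$Rp
  rot[3] = p$Rpr
  rot[4] = $Rprp
Sorted (with $ < everything):
  sorted[0] = $Rprp  (last char: 'p')
  sorted[1] = Rprp$  (last char: '$')
  sorted[2] = p$Rpr  (last char: 'r')
  sorted[3] = prp$R  (last char: 'R')
  sorted[4] = rp$Rp  (last char: 'p')
Last column: p$rRp
Original string S is at sorted index 1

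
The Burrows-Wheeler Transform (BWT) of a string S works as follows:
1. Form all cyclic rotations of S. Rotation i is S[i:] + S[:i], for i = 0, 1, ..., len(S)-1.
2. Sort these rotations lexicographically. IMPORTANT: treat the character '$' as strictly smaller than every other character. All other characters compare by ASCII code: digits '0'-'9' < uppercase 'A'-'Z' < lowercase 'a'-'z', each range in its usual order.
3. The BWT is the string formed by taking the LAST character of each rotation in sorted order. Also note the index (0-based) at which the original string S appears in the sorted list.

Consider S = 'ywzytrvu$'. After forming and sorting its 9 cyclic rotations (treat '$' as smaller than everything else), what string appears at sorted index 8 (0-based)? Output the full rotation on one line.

Answer: zytrvu$yw

Derivation:
All 9 rotations (rotation i = S[i:]+S[:i]):
  rot[0] = ywzytrvu$
  rot[1] = wzytrvu$y
  rot[2] = zytrvu$yw
  rot[3] = ytrvu$ywz
  rot[4] = trvu$ywzy
  rot[5] = rvu$ywzyt
  rot[6] = vu$ywzytr
  rot[7] = u$ywzytrv
  rot[8] = $ywzytrvu
Sorted (with $ < everything):
  sorted[0] = $ywzytrvu
  sorted[1] = rvu$ywzyt
  sorted[2] = trvu$ywzy
  sorted[3] = u$ywzytrv
  sorted[4] = vu$ywzytr
  sorted[5] = wzytrvu$y
  sorted[6] = ytrvu$ywz
  sorted[7] = ywzytrvu$
  sorted[8] = zytrvu$yw
sorted[8] = zytrvu$yw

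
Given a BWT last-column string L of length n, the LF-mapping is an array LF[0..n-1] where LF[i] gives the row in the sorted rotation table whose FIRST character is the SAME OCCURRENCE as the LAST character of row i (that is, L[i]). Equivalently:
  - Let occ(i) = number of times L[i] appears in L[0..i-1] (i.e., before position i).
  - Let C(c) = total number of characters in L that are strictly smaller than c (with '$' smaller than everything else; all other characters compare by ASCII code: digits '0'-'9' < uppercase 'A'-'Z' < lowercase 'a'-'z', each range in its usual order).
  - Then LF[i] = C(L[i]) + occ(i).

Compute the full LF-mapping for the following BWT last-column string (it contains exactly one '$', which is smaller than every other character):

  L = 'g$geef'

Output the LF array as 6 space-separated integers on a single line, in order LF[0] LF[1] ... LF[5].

Char counts: '$':1, 'e':2, 'f':1, 'g':2
C (first-col start): C('$')=0, C('e')=1, C('f')=3, C('g')=4
L[0]='g': occ=0, LF[0]=C('g')+0=4+0=4
L[1]='$': occ=0, LF[1]=C('$')+0=0+0=0
L[2]='g': occ=1, LF[2]=C('g')+1=4+1=5
L[3]='e': occ=0, LF[3]=C('e')+0=1+0=1
L[4]='e': occ=1, LF[4]=C('e')+1=1+1=2
L[5]='f': occ=0, LF[5]=C('f')+0=3+0=3

Answer: 4 0 5 1 2 3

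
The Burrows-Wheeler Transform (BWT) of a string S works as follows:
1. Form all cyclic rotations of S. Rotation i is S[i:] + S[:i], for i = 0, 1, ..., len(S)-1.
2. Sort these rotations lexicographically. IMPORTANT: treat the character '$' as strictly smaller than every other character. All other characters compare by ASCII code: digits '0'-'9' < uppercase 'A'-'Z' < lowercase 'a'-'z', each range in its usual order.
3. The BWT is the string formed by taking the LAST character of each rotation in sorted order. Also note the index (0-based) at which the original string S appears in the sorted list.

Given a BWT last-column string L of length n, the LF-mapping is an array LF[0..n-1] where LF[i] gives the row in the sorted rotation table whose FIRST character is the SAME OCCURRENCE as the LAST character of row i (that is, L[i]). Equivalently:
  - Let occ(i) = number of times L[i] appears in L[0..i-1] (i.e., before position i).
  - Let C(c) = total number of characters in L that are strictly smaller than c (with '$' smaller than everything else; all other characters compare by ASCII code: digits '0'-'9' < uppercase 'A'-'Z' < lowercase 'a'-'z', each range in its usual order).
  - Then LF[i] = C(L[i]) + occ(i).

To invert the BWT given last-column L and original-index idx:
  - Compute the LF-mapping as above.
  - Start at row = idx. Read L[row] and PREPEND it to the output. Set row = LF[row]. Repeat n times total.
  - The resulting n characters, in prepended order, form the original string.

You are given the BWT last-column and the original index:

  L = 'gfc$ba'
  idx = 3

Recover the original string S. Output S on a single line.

LF mapping: 5 4 3 0 2 1
Walk LF starting at row 3, prepending L[row]:
  step 1: row=3, L[3]='$', prepend. Next row=LF[3]=0
  step 2: row=0, L[0]='g', prepend. Next row=LF[0]=5
  step 3: row=5, L[5]='a', prepend. Next row=LF[5]=1
  step 4: row=1, L[1]='f', prepend. Next row=LF[1]=4
  step 5: row=4, L[4]='b', prepend. Next row=LF[4]=2
  step 6: row=2, L[2]='c', prepend. Next row=LF[2]=3
Reversed output: cbfag$

Answer: cbfag$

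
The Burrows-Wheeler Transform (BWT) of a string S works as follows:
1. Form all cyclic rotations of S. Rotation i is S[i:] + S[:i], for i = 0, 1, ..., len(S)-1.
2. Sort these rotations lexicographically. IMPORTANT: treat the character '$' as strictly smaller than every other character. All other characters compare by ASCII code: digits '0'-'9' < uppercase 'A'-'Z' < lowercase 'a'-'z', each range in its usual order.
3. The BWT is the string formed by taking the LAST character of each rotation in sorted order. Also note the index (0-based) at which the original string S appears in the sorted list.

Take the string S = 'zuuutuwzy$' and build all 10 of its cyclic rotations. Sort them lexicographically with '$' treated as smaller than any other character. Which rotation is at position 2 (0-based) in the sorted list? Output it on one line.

All 10 rotations (rotation i = S[i:]+S[:i]):
  rot[0] = zuuutuwzy$
  rot[1] = uuutuwzy$z
  rot[2] = uutuwzy$zu
  rot[3] = utuwzy$zuu
  rot[4] = tuwzy$zuuu
  rot[5] = uwzy$zuuut
  rot[6] = wzy$zuuutu
  rot[7] = zy$zuuutuw
  rot[8] = y$zuuutuwz
  rot[9] = $zuuutuwzy
Sorted (with $ < everything):
  sorted[0] = $zuuutuwzy
  sorted[1] = tuwzy$zuuu
  sorted[2] = utuwzy$zuu
  sorted[3] = uutuwzy$zu
  sorted[4] = uuutuwzy$z
  sorted[5] = uwzy$zuuut
  sorted[6] = wzy$zuuutu
  sorted[7] = y$zuuutuwz
  sorted[8] = zuuutuwzy$
  sorted[9] = zy$zuuutuw
sorted[2] = utuwzy$zuu

Answer: utuwzy$zuu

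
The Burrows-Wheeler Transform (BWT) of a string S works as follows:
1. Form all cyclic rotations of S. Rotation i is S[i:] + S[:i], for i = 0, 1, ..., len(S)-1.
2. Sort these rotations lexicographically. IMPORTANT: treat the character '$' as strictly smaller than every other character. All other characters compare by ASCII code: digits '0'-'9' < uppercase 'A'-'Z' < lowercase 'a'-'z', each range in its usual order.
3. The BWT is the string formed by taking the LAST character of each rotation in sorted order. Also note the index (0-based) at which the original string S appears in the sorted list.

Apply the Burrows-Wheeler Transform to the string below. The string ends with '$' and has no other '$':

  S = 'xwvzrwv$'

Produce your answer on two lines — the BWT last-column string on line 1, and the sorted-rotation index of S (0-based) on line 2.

All 8 rotations (rotation i = S[i:]+S[:i]):
  rot[0] = xwvzrwv$
  rot[1] = wvzrwv$x
  rot[2] = vzrwv$xw
  rot[3] = zrwv$xwv
  rot[4] = rwv$xwvz
  rot[5] = wv$xwvzr
  rot[6] = v$xwvzrw
  rot[7] = $xwvzrwv
Sorted (with $ < everything):
  sorted[0] = $xwvzrwv  (last char: 'v')
  sorted[1] = rwv$xwvz  (last char: 'z')
  sorted[2] = v$xwvzrw  (last char: 'w')
  sorted[3] = vzrwv$xw  (last char: 'w')
  sorted[4] = wv$xwvzr  (last char: 'r')
  sorted[5] = wvzrwv$x  (last char: 'x')
  sorted[6] = xwvzrwv$  (last char: '$')
  sorted[7] = zrwv$xwv  (last char: 'v')
Last column: vzwwrx$v
Original string S is at sorted index 6

Answer: vzwwrx$v
6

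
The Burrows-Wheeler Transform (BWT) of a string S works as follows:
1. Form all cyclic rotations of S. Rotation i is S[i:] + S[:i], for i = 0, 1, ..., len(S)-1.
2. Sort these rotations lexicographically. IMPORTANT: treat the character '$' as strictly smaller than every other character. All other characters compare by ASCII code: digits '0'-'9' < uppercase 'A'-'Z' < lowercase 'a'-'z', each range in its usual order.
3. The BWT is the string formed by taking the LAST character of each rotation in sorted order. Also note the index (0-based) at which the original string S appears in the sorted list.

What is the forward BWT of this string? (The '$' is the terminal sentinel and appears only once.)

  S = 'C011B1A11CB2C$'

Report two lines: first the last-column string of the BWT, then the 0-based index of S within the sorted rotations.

All 14 rotations (rotation i = S[i:]+S[:i]):
  rot[0] = C011B1A11CB2C$
  rot[1] = 011B1A11CB2C$C
  rot[2] = 11B1A11CB2C$C0
  rot[3] = 1B1A11CB2C$C01
  rot[4] = B1A11CB2C$C011
  rot[5] = 1A11CB2C$C011B
  rot[6] = A11CB2C$C011B1
  rot[7] = 11CB2C$C011B1A
  rot[8] = 1CB2C$C011B1A1
  rot[9] = CB2C$C011B1A11
  rot[10] = B2C$C011B1A11C
  rot[11] = 2C$C011B1A11CB
  rot[12] = C$C011B1A11CB2
  rot[13] = $C011B1A11CB2C
Sorted (with $ < everything):
  sorted[0] = $C011B1A11CB2C  (last char: 'C')
  sorted[1] = 011B1A11CB2C$C  (last char: 'C')
  sorted[2] = 11B1A11CB2C$C0  (last char: '0')
  sorted[3] = 11CB2C$C011B1A  (last char: 'A')
  sorted[4] = 1A11CB2C$C011B  (last char: 'B')
  sorted[5] = 1B1A11CB2C$C01  (last char: '1')
  sorted[6] = 1CB2C$C011B1A1  (last char: '1')
  sorted[7] = 2C$C011B1A11CB  (last char: 'B')
  sorted[8] = A11CB2C$C011B1  (last char: '1')
  sorted[9] = B1A11CB2C$C011  (last char: '1')
  sorted[10] = B2C$C011B1A11C  (last char: 'C')
  sorted[11] = C$C011B1A11CB2  (last char: '2')
  sorted[12] = C011B1A11CB2C$  (last char: '$')
  sorted[13] = CB2C$C011B1A11  (last char: '1')
Last column: CC0AB11B11C2$1
Original string S is at sorted index 12

Answer: CC0AB11B11C2$1
12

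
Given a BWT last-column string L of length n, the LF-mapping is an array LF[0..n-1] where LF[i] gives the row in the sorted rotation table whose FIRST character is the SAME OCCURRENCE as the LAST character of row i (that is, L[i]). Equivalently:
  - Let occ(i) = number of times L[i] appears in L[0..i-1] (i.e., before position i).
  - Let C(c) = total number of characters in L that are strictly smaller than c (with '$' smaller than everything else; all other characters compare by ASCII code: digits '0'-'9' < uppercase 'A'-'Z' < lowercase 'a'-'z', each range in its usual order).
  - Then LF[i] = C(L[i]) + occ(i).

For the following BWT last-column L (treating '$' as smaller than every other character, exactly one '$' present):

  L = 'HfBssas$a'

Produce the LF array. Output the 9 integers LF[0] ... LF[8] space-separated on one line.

Answer: 2 5 1 6 7 3 8 0 4

Derivation:
Char counts: '$':1, 'B':1, 'H':1, 'a':2, 'f':1, 's':3
C (first-col start): C('$')=0, C('B')=1, C('H')=2, C('a')=3, C('f')=5, C('s')=6
L[0]='H': occ=0, LF[0]=C('H')+0=2+0=2
L[1]='f': occ=0, LF[1]=C('f')+0=5+0=5
L[2]='B': occ=0, LF[2]=C('B')+0=1+0=1
L[3]='s': occ=0, LF[3]=C('s')+0=6+0=6
L[4]='s': occ=1, LF[4]=C('s')+1=6+1=7
L[5]='a': occ=0, LF[5]=C('a')+0=3+0=3
L[6]='s': occ=2, LF[6]=C('s')+2=6+2=8
L[7]='$': occ=0, LF[7]=C('$')+0=0+0=0
L[8]='a': occ=1, LF[8]=C('a')+1=3+1=4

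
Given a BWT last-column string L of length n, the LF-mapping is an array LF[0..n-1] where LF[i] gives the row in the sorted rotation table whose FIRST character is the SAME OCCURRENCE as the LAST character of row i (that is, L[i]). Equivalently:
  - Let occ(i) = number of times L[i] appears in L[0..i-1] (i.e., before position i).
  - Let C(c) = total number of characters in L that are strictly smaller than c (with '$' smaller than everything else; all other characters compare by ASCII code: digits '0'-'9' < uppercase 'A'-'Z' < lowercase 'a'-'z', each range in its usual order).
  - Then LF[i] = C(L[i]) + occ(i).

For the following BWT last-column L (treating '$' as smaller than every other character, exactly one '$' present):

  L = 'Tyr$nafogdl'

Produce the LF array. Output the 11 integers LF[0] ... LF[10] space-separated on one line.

Answer: 1 10 9 0 7 2 4 8 5 3 6

Derivation:
Char counts: '$':1, 'T':1, 'a':1, 'd':1, 'f':1, 'g':1, 'l':1, 'n':1, 'o':1, 'r':1, 'y':1
C (first-col start): C('$')=0, C('T')=1, C('a')=2, C('d')=3, C('f')=4, C('g')=5, C('l')=6, C('n')=7, C('o')=8, C('r')=9, C('y')=10
L[0]='T': occ=0, LF[0]=C('T')+0=1+0=1
L[1]='y': occ=0, LF[1]=C('y')+0=10+0=10
L[2]='r': occ=0, LF[2]=C('r')+0=9+0=9
L[3]='$': occ=0, LF[3]=C('$')+0=0+0=0
L[4]='n': occ=0, LF[4]=C('n')+0=7+0=7
L[5]='a': occ=0, LF[5]=C('a')+0=2+0=2
L[6]='f': occ=0, LF[6]=C('f')+0=4+0=4
L[7]='o': occ=0, LF[7]=C('o')+0=8+0=8
L[8]='g': occ=0, LF[8]=C('g')+0=5+0=5
L[9]='d': occ=0, LF[9]=C('d')+0=3+0=3
L[10]='l': occ=0, LF[10]=C('l')+0=6+0=6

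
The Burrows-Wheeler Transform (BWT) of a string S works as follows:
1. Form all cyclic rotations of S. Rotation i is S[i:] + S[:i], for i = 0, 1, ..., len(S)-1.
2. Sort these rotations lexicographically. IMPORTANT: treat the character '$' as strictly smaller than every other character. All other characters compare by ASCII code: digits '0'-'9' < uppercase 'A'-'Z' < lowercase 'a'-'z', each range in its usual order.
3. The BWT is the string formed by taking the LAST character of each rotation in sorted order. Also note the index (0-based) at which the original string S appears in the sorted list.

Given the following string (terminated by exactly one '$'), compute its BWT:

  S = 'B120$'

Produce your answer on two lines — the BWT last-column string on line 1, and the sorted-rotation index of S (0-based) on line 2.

Answer: 02B1$
4

Derivation:
All 5 rotations (rotation i = S[i:]+S[:i]):
  rot[0] = B120$
  rot[1] = 120$B
  rot[2] = 20$B1
  rot[3] = 0$B12
  rot[4] = $B120
Sorted (with $ < everything):
  sorted[0] = $B120  (last char: '0')
  sorted[1] = 0$B12  (last char: '2')
  sorted[2] = 120$B  (last char: 'B')
  sorted[3] = 20$B1  (last char: '1')
  sorted[4] = B120$  (last char: '$')
Last column: 02B1$
Original string S is at sorted index 4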